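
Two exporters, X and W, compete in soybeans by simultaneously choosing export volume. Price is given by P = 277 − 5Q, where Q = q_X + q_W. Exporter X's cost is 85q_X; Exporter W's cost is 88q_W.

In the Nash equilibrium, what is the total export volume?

Exporter X's profit: π = q_X(277 − 5(q_X + q_W)) − 85q_X.
∂π/∂q_X = 192 − 10q_X − 5q_W = 0, so q_X = 19.2 − 0.5q_W.
By the same steps for W: q_W = 18.9 − 0.5q_X.
Substituting the second reaction function into the first: q_X = 19.2 − 0.5(18.9 − 0.5q_X), which gives 0.75q_X = 9.75 ⇒ q_X = 13.
Then q_W = 18.9 − 0.5·13 = 12.4.
Total export volume: 13 + 12.4 = 25.4.

25.4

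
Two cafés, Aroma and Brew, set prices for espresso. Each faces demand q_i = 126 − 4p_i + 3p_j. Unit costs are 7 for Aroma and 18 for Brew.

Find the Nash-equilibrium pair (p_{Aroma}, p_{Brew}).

33.2, 37.2

Aroma's profit: π = (p_{Aroma} − 7)(126 − 4p_{Aroma} + 3p_{Brew}).
∂π/∂p_{Aroma} = 154 − 8p_{Aroma} + 3p_{Brew} = 0 ⇒ p_{Aroma} = 19.25 + 0.375p_{Brew}.
Similarly p_{Brew} = 24.75 + 0.375p_{Aroma}.
Solving the two reaction functions simultaneously: (1 − (0.375)(0.375))p_{Aroma} = 19.25 + 0.375·24.75, so (55/64)p_{Aroma} = 913/32 and p_{Aroma} = 33.2.
Then p_{Brew} = 24.75 + 0.375·33.2 = 37.2.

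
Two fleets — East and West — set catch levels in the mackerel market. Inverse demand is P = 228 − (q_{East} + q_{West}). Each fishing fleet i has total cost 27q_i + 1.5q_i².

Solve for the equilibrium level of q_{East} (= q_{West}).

33.5

Fishing fleet East's profit: π = q_{East}(228 − (q_{East} + q_{West})) − 27q_{East} − 1.5q_{East}².
∂π/∂q_{East} = 201 − 5q_{East} − q_{West} = 0, so q_{East} = 40.2 − 0.2q_{West}.
By symmetry q_{West} = q_{East}; substituting into the reaction function, 1.2q_{East} = 40.2 and q_{East} = 33.5.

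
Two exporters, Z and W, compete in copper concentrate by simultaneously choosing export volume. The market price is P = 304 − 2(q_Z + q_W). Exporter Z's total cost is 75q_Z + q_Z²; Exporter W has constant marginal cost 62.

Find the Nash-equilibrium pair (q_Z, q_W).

Exporter Z's profit: π = q_Z(304 − 2(q_Z + q_W)) − 75q_Z − q_Z².
∂π/∂q_Z = 229 − 6q_Z − 2q_W = 0, so q_Z = 229/6 − (1/3)q_W.
For W: ∂π/∂q_W = 242 − 4q_W − 2q_Z = 0 ⇒ q_W = 60.5 − 0.5q_Z.
Substituting the second reaction function into the first: q_Z = 229/6 − (1/3)(60.5 − 0.5q_Z), which gives (5/6)q_Z = 18 ⇒ q_Z = 21.6.
Then q_W = 60.5 − 0.5·21.6 = 49.7.

21.6, 49.7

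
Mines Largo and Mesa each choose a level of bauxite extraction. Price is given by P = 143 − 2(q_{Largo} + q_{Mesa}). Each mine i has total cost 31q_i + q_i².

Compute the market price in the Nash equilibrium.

87

Mine Largo's profit: π = q_{Largo}(143 − 2(q_{Largo} + q_{Mesa})) − 31q_{Largo} − q_{Largo}².
∂π/∂q_{Largo} = 112 − 6q_{Largo} − 2q_{Mesa} = 0, so q_{Largo} = 56/3 − (1/3)q_{Mesa}.
The game is symmetric, so in equilibrium q_{Mesa} = q_{Largo}: the reaction function gives (4/3)q_{Largo} = 56/3, hence q_{Largo} = 14.
Equilibrium price: P = 143 − 2·28 = 87.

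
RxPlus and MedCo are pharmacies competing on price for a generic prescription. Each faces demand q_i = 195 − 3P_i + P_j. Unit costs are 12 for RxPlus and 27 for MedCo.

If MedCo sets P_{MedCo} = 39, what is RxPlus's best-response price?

RxPlus's profit: π = (P_{RxPlus} − 12)(195 − 3P_{RxPlus} + P_{MedCo}).
∂π/∂P_{RxPlus} = 231 − 6P_{RxPlus} + P_{MedCo} = 0 ⇒ P_{RxPlus} = 38.5 + (1/6)P_{MedCo}.
At P_{MedCo} = 39: P_{RxPlus} = 38.5 + (1/6)·39 = 45.

45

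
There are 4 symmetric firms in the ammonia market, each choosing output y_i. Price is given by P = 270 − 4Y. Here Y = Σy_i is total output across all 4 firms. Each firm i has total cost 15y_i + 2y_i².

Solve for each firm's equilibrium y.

A representative firm's profit is π_i = y_i(270 − 4Y) − 15y_i − 2y_i², with Y = y_i + Σ_{j≠i} y_j.
First-order condition: 255 − 12y_i − 4Σ_{j≠i} y_j = 0.
With identical firms, set every y_j = y: then 255 − 12y − 12y = 0, i.e. y = 255/24 = 10.625.

10.625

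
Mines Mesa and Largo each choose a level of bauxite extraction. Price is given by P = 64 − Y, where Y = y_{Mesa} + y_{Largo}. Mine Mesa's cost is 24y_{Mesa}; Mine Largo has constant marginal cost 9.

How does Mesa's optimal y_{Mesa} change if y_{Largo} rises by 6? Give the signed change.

Mine Mesa's profit: π = y_{Mesa}(64 − (y_{Mesa} + y_{Largo})) − 24y_{Mesa}.
∂π/∂y_{Mesa} = 40 − 2y_{Mesa} − y_{Largo} = 0, so y_{Mesa} = 20 − 0.5y_{Largo}.
The reaction-function slope is −0.5, so a 6-unit rise in y_{Largo} moves y_{Mesa} by −0.5 × 6 = −3. Mesa's best response falls — the actions are strategic substitutes.

-3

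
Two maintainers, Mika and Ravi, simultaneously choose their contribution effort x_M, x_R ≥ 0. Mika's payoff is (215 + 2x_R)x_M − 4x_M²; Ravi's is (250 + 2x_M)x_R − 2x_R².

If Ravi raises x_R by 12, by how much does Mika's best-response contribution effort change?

3

Expanding Mika's payoff: 215x_M + 2x_Rx_M − 4x_M².
∂π/∂x_M = 215 + 2x_R − 8x_M = 0, so x_M = 26.875 + 0.25x_R.
The reaction-function slope is 0.25, so a 12-unit rise in x_R moves x_M by 0.25 × 12 = 3. Mika's best response rises — the actions are strategic complements.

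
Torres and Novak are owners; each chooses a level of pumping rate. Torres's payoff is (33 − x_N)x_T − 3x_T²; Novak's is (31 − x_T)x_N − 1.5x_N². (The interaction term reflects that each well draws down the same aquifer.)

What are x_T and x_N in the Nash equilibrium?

Expanding Torres's payoff: 33x_T − x_Nx_T − 3x_T².
∂π/∂x_T = 33 − x_N − 6x_T = 0, so x_T = 5.5 − (1/6)x_N.
Likewise for Novak: x_N = 31/3 − (1/3)x_T.
Plugging x_N into Torres's best response: x_T = 5.5 − (1/6)(31/3 − (1/3)x_T) ⇒ (17/18)x_T = 34/9, so x_T = 4.
Then x_N = 31/3 − (1/3)·4 = 9.

4, 9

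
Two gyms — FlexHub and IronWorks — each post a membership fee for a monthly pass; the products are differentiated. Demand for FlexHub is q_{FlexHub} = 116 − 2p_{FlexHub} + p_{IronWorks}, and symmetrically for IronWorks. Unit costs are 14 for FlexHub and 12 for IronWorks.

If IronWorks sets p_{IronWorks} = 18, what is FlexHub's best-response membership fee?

40.5

FlexHub's profit: π = (p_{FlexHub} − 14)(116 − 2p_{FlexHub} + p_{IronWorks}).
∂π/∂p_{FlexHub} = 144 − 4p_{FlexHub} + p_{IronWorks} = 0 ⇒ p_{FlexHub} = 36 + 0.25p_{IronWorks}.
At p_{IronWorks} = 18: p_{FlexHub} = 36 + 0.25·18 = 40.5.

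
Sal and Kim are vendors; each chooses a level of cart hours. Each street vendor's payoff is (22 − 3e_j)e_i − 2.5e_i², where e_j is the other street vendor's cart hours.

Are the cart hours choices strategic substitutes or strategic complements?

strategic substitutes

Sal's payoff is (22 − 3e_K)e_S − 2.5e_S².
∂π/∂e_S = 22 − 3e_K − 5e_S = 0, so e_S = 4.4 − 0.6e_K.
The best-response slope de_S/de_K = −0.6 < 0: the reaction function is downward-sloping, so the choices are strategic substitutes.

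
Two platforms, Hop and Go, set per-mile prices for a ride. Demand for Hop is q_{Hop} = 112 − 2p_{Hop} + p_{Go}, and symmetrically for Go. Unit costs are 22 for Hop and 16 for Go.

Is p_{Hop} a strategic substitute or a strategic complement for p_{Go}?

Hop's profit: π = (p_{Hop} − 22)(112 − 2p_{Hop} + p_{Go}).
∂π/∂p_{Hop} = 156 − 4p_{Hop} + p_{Go} = 0 ⇒ p_{Hop} = 39 + 0.25p_{Go}.
The best-response slope dp_{Hop}/dp_{Go} = 0.25 > 0: the reaction function is upward-sloping, so the choices are strategic complements.

strategic complements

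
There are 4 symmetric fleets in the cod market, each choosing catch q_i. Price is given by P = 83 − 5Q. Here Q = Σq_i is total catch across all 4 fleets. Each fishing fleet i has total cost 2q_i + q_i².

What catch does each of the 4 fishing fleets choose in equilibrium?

3

A representative fishing fleet's profit is π_i = q_i(83 − 5Q) − 2q_i − q_i², with Q = q_i + Σ_{j≠i} q_j.
First-order condition: 81 − 12q_i − 5Σ_{j≠i} q_j = 0.
In a symmetric equilibrium every fishing fleet chooses the same q, so Σ_{j≠i} q_j = 3q. The condition becomes 81 − 27q = 0, giving q = 81/27 = 3.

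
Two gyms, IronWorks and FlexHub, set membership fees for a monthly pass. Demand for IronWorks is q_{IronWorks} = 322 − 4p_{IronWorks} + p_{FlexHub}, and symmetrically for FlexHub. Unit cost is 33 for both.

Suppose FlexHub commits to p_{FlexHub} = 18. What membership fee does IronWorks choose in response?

59

IronWorks's profit: π = (p_{IronWorks} − 33)(322 − 4p_{IronWorks} + p_{FlexHub}).
∂π/∂p_{IronWorks} = 454 − 8p_{IronWorks} + p_{FlexHub} = 0 ⇒ p_{IronWorks} = 56.75 + 0.125p_{FlexHub}.
At p_{FlexHub} = 18: p_{IronWorks} = 56.75 + 0.125·18 = 59.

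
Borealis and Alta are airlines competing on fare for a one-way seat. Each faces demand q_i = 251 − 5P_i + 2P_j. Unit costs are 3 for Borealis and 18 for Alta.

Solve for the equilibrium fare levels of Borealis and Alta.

Borealis's profit: π = (P_{Borealis} − 3)(251 − 5P_{Borealis} + 2P_{Alta}).
∂π/∂P_{Borealis} = 266 − 10P_{Borealis} + 2P_{Alta} = 0 ⇒ P_{Borealis} = 26.6 + 0.2P_{Alta}.
Similarly P_{Alta} = 34.1 + 0.2P_{Borealis}.
Plugging P_{Alta} into Borealis's best response: P_{Borealis} = 26.6 + 0.2(34.1 + 0.2P_{Borealis}) ⇒ 0.96P_{Borealis} = 33.42, so P_{Borealis} = 34.8125.
Then P_{Alta} = 34.1 + 0.2·34.8125 = 41.0625.

34.8125, 41.0625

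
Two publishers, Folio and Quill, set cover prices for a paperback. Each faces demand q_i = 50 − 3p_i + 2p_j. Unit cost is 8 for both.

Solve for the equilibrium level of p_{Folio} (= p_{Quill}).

Folio's profit: π = (p_{Folio} − 8)(50 − 3p_{Folio} + 2p_{Quill}).
∂π/∂p_{Folio} = 74 − 6p_{Folio} + 2p_{Quill} = 0 ⇒ p_{Folio} = 37/3 + (1/3)p_{Quill}.
The game is symmetric, so in equilibrium p_{Quill} = p_{Folio}: the reaction function gives (2/3)p_{Folio} = 37/3, hence p_{Folio} = 18.5.

18.5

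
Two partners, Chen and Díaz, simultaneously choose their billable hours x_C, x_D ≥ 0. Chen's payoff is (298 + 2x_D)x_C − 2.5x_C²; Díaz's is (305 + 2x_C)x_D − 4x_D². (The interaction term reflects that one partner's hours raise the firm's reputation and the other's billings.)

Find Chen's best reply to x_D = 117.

106.4

Expanding Chen's payoff: 298x_C + 2x_Dx_C − 2.5x_C².
∂π/∂x_C = 298 + 2x_D − 5x_C = 0, so x_C = 59.6 + 0.4x_D.
At x_D = 117: x_C = 59.6 + 0.4·117 = 106.4.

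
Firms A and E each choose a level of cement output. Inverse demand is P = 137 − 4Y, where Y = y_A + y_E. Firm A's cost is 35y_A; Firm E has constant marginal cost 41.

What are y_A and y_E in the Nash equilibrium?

9, 7.5

Firm A's profit: π = y_A(137 − 4(y_A + y_E)) − 35y_A.
∂π/∂y_A = 102 − 8y_A − 4y_E = 0, so y_A = 12.75 − 0.5y_E.
By the same steps for E: y_E = 12 − 0.5y_A.
Plugging y_E into A's best response: y_A = 12.75 − 0.5(12 − 0.5y_A) ⇒ 0.75y_A = 6.75, so y_A = 9.
Then y_E = 12 − 0.5·9 = 7.5.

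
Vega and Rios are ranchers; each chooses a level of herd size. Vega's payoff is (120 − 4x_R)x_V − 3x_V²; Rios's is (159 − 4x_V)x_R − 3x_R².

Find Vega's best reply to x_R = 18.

8

Expanding Vega's payoff: 120x_V − 4x_Rx_V − 3x_V².
∂π/∂x_V = 120 − 4x_R − 6x_V = 0, so x_V = 20 − (2/3)x_R.
At x_R = 18: x_V = 20 − (2/3)·18 = 8.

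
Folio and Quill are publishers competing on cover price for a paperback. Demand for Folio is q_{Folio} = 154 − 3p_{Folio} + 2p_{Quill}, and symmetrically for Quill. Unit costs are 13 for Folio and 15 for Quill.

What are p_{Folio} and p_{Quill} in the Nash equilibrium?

Folio's profit: π = (p_{Folio} − 13)(154 − 3p_{Folio} + 2p_{Quill}).
∂π/∂p_{Folio} = 193 − 6p_{Folio} + 2p_{Quill} = 0 ⇒ p_{Folio} = 193/6 + (1/3)p_{Quill}.
Similarly p_{Quill} = 199/6 + (1/3)p_{Folio}.
Substituting the second reaction function into the first: p_{Folio} = 193/6 + (1/3)(199/6 + (1/3)p_{Folio}), which gives (8/9)p_{Folio} = 389/9 ⇒ p_{Folio} = 48.625.
Then p_{Quill} = 199/6 + (1/3)·48.625 = 49.375.

48.625, 49.375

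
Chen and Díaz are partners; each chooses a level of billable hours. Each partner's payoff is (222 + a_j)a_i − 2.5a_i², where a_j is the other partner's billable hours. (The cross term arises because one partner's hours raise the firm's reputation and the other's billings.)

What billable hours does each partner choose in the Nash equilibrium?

Chen's payoff is (222 + a_D)a_C − 2.5a_C².
∂π/∂a_C = 222 + a_D − 5a_C = 0, so a_C = 44.4 + 0.2a_D.
Setting a_C = a_D in the reaction function: a_C = 44.4 + 0.2a_C, so a_C = 44.4 / 0.8 = 55.5.

55.5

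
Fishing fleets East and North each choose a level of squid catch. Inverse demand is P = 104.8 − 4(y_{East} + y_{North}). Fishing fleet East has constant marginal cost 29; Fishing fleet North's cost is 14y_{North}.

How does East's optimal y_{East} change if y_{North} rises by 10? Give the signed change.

Fishing fleet East's profit: π = y_{East}(104.8 − 4(y_{East} + y_{North})) − 29y_{East}.
∂π/∂y_{East} = 75.8 − 8y_{East} − 4y_{North} = 0, so y_{East} = 9.475 − 0.5y_{North}.
The reaction-function slope is −0.5, so a 10-unit rise in y_{North} moves y_{East} by −0.5 × 10 = −5. East's best response falls — the actions are strategic substitutes.

-5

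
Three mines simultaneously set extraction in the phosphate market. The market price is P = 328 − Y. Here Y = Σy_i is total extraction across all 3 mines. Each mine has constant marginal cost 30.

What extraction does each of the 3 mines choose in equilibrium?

A representative mine's profit is π_i = y_i(328 − Y) − 30y_i, with Y = y_i + Σ_{j≠i} y_j.
First-order condition: 298 − 2y_i − Σ_{j≠i} y_j = 0.
With identical mines, set every y_j = y: then 298 − 2y − 2y = 0, i.e. y = 298/4 = 74.5.

74.5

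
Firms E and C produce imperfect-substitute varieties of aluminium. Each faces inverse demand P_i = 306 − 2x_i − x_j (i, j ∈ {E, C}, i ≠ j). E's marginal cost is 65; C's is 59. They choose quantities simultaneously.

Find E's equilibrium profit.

Firm E's profit: π = x_E(306 − 2x_E − x_C) − 65x_E.
∂π/∂x_E = 241 − 4x_E − x_C = 0 ⇒ x_E = 60.25 − 0.25x_C.
Similarly x_C = 61.75 − 0.25x_E.
Plugging x_C into E's best response: x_E = 60.25 − 0.25(61.75 − 0.25x_E) ⇒ 0.9375x_E = 44.8125, so x_E = 47.8.
Then x_C = 61.75 − 0.25·47.8 = 49.8.
P_E = 306 − 2·47.8 − 49.8 = 160.6.
Profit = (160.6 − 65)·47.8 = 4569.68.

4569.68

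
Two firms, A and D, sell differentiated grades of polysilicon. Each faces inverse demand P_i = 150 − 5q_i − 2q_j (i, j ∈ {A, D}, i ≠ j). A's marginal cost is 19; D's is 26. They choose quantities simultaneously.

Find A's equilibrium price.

Firm A's profit: π = q_A(150 − 5q_A − 2q_D) − 19q_A.
∂π/∂q_A = 131 − 10q_A − 2q_D = 0 ⇒ q_A = 13.1 − 0.2q_D.
Similarly q_D = 12.4 − 0.2q_A.
Solving the two reaction functions simultaneously: (1 − (−0.2)(−0.2))q_A = 13.1 − 0.2·12.4, so 0.96q_A = 10.62 and q_A = 11.0625.
Then q_D = 12.4 − 0.2·11.0625 = 10.1875.
P_A = 150 − 5·11.0625 − 2·10.1875 = 74.3125.

74.3125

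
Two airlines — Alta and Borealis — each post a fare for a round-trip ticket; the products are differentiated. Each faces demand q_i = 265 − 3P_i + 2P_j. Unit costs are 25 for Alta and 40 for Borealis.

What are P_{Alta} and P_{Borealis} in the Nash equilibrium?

Alta's profit: π = (P_{Alta} − 25)(265 − 3P_{Alta} + 2P_{Borealis}).
∂π/∂P_{Alta} = 340 − 6P_{Alta} + 2P_{Borealis} = 0 ⇒ P_{Alta} = 170/3 + (1/3)P_{Borealis}.
Similarly P_{Borealis} = 385/6 + (1/3)P_{Alta}.
Solving the two reaction functions simultaneously: (1 − (1/3)(1/3))P_{Alta} = 170/3 + (1/3)·(385/6), so (8/9)P_{Alta} = 1405/18 and P_{Alta} = 87.8125.
Then P_{Borealis} = 385/6 + (1/3)·87.8125 = 93.4375.

87.8125, 93.4375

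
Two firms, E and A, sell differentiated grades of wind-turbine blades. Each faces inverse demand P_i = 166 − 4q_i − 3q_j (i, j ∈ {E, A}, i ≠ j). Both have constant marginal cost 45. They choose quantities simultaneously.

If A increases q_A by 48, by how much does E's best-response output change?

-18

Firm E's profit: π = q_E(166 − 4q_E − 3q_A) − 45q_E.
∂π/∂q_E = 121 − 8q_E − 3q_A = 0 ⇒ q_E = 15.125 − 0.375q_A.
The reaction-function slope is −0.375, so a 48-unit rise in q_A moves q_E by −0.375 × 48 = −18. E's best response falls — the actions are strategic substitutes.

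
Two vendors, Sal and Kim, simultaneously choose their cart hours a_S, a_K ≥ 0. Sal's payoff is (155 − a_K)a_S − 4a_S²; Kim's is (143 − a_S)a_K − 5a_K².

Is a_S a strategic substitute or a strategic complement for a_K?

Expanding Sal's payoff: 155a_S − a_Ka_S − 4a_S².
∂π/∂a_S = 155 − a_K − 8a_S = 0, so a_S = 19.375 − 0.125a_K.
The best-response slope da_S/da_K = −0.125 < 0: the reaction function is downward-sloping, so the choices are strategic substitutes.

strategic substitutes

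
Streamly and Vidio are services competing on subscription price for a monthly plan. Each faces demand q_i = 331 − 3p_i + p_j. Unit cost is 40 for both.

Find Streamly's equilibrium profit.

7560.12

Streamly's profit: π = (p_{Streamly} − 40)(331 − 3p_{Streamly} + p_{Vidio}).
∂π/∂p_{Streamly} = 451 − 6p_{Streamly} + p_{Vidio} = 0 ⇒ p_{Streamly} = 451/6 + (1/6)p_{Vidio}.
By symmetry p_{Vidio} = p_{Streamly}; substituting into the reaction function, (5/6)p_{Streamly} = 451/6 and p_{Streamly} = 90.2.
q_{Streamly} = 331 − 3·90.2 + 90.2 = 150.6.
Profit = (90.2 − 40)·150.6 = 7560.12.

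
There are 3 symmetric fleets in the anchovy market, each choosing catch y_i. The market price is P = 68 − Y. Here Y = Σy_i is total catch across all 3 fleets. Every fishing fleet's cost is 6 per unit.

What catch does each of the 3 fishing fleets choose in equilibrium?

15.5

A representative fishing fleet's profit is π_i = y_i(68 − Y) − 6y_i, with Y = y_i + Σ_{j≠i} y_j.
First-order condition: 62 − 2y_i − Σ_{j≠i} y_j = 0.
In a symmetric equilibrium every fishing fleet chooses the same y, so Σ_{j≠i} y_j = 2y. The condition becomes 62 − 4y = 0, giving y = 62/4 = 15.5.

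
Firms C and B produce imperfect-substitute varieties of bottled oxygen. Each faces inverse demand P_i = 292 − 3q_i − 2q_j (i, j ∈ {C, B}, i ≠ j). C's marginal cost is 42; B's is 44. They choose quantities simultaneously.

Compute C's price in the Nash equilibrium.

136.125

Firm C's profit: π = q_C(292 − 3q_C − 2q_B) − 42q_C.
∂π/∂q_C = 250 − 6q_C − 2q_B = 0 ⇒ q_C = 125/3 − (1/3)q_B.
Similarly q_B = 124/3 − (1/3)q_C.
Plugging q_B into C's best response: q_C = 125/3 − (1/3)(124/3 − (1/3)q_C) ⇒ (8/9)q_C = 251/9, so q_C = 31.375.
Then q_B = 124/3 − (1/3)·31.375 = 30.875.
P_C = 292 − 3·31.375 − 2·30.875 = 136.125.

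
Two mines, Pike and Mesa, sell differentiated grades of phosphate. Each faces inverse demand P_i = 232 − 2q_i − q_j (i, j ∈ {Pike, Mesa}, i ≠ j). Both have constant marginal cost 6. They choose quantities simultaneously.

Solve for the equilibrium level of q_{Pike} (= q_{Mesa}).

Mine Pike's profit: π = q_{Pike}(232 − 2q_{Pike} − q_{Mesa}) − 6q_{Pike}.
∂π/∂q_{Pike} = 226 − 4q_{Pike} − q_{Mesa} = 0 ⇒ q_{Pike} = 56.5 − 0.25q_{Mesa}.
The game is symmetric, so in equilibrium q_{Mesa} = q_{Pike}: the reaction function gives 1.25q_{Pike} = 56.5, hence q_{Pike} = 45.2.

45.2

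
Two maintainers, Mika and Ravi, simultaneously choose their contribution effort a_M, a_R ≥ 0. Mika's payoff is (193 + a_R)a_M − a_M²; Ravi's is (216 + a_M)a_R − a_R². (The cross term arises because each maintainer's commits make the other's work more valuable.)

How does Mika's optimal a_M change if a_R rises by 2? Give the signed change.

Expanding Mika's payoff: 193a_M + a_Ra_M − a_M².
∂π/∂a_M = 193 + a_R − 2a_M = 0, so a_M = 96.5 + 0.5a_R.
The reaction-function slope is 0.5, so a 2-unit rise in a_R moves a_M by 0.5 × 2 = 1. Mika's best response rises — the actions are strategic complements.

1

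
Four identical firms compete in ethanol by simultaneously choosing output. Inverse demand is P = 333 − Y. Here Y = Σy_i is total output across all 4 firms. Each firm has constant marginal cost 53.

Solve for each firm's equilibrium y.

A representative firm's profit is π_i = y_i(333 − Y) − 53y_i, with Y = y_i + Σ_{j≠i} y_j.
First-order condition: 280 − 2y_i − Σ_{j≠i} y_j = 0.
In a symmetric equilibrium every firm chooses the same y, so Σ_{j≠i} y_j = 3y. The condition becomes 280 − 5y = 0, giving y = 280/5 = 56.

56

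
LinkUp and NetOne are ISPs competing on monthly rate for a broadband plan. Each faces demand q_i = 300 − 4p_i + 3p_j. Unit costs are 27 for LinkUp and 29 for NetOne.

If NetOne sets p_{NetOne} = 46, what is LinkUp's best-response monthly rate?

68.25

LinkUp's profit: π = (p_{LinkUp} − 27)(300 − 4p_{LinkUp} + 3p_{NetOne}).
∂π/∂p_{LinkUp} = 408 − 8p_{LinkUp} + 3p_{NetOne} = 0 ⇒ p_{LinkUp} = 51 + 0.375p_{NetOne}.
At p_{NetOne} = 46: p_{LinkUp} = 51 + 0.375·46 = 68.25.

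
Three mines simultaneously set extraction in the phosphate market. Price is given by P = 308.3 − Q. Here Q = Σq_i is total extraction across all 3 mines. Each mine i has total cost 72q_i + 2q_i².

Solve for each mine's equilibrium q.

A representative mine's profit is π_i = q_i(308.3 − Q) − 72q_i − 2q_i², with Q = q_i + Σ_{j≠i} q_j.
First-order condition: 236.3 − 6q_i − Σ_{j≠i} q_j = 0.
Imposing symmetry (q_j = q for all j) turns Σ_{j≠i} q_j into 2q, so 236.3 = 8q and q = 29.5375.

29.5375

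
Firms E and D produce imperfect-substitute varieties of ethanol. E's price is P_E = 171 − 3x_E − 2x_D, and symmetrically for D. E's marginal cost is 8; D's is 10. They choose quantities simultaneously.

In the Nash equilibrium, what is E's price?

69.5

Firm E's profit: π = x_E(171 − 3x_E − 2x_D) − 8x_E.
∂π/∂x_E = 163 − 6x_E − 2x_D = 0 ⇒ x_E = 163/6 − (1/3)x_D.
Similarly x_D = 161/6 − (1/3)x_E.
Solving the two reaction functions simultaneously: (1 − (−1/3)(−1/3))x_E = 163/6 − (1/3)·(161/6), so (8/9)x_E = 164/9 and x_E = 20.5.
Then x_D = 161/6 − (1/3)·20.5 = 20.
P_E = 171 − 3·20.5 − 2·20 = 69.5.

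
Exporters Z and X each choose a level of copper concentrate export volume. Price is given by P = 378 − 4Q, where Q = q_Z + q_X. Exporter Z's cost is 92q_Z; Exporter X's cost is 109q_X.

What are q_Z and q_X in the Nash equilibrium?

Exporter Z's profit: π = q_Z(378 − 4(q_Z + q_X)) − 92q_Z.
∂π/∂q_Z = 286 − 8q_Z − 4q_X = 0, so q_Z = 35.75 − 0.5q_X.
By the same steps for X: q_X = 33.625 − 0.5q_Z.
Plugging q_X into Z's best response: q_Z = 35.75 − 0.5(33.625 − 0.5q_Z) ⇒ 0.75q_Z = 18.9375, so q_Z = 25.25.
Then q_X = 33.625 − 0.5·25.25 = 21.

25.25, 21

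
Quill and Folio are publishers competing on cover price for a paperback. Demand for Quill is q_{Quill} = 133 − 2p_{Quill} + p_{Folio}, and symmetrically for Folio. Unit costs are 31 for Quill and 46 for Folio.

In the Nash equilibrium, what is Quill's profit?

2592

Quill's profit: π = (p_{Quill} − 31)(133 − 2p_{Quill} + p_{Folio}).
∂π/∂p_{Quill} = 195 − 4p_{Quill} + p_{Folio} = 0 ⇒ p_{Quill} = 48.75 + 0.25p_{Folio}.
Similarly p_{Folio} = 56.25 + 0.25p_{Quill}.
Solving the two reaction functions simultaneously: (1 − (0.25)(0.25))p_{Quill} = 48.75 + 0.25·56.25, so 0.9375p_{Quill} = 62.8125 and p_{Quill} = 67.
Then p_{Folio} = 56.25 + 0.25·67 = 73.
q_{Quill} = 133 − 2·67 + 73 = 72.
Profit = (67 − 31)·72 = 2592.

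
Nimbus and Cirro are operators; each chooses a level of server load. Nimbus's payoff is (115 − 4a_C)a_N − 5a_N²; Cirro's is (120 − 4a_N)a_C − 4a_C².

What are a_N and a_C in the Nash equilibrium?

Expanding Nimbus's payoff: 115a_N − 4a_Ca_N − 5a_N².
∂π/∂a_N = 115 − 4a_C − 10a_N = 0, so a_N = 11.5 − 0.4a_C.
Likewise for Cirro: a_C = 15 − 0.5a_N.
Solving the two reaction functions simultaneously: (1 − (−0.4)(−0.5))a_N = 11.5 − 0.4·15, so 0.8a_N = 5.5 and a_N = 6.875.
Then a_C = 15 − 0.5·6.875 = 11.5625.

6.875, 11.5625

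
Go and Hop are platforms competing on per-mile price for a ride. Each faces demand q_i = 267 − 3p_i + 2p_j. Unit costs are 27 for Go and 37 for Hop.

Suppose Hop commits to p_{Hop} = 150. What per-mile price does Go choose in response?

Go's profit: π = (p_{Go} − 27)(267 − 3p_{Go} + 2p_{Hop}).
∂π/∂p_{Go} = 348 − 6p_{Go} + 2p_{Hop} = 0 ⇒ p_{Go} = 58 + (1/3)p_{Hop}.
At p_{Hop} = 150: p_{Go} = 58 + (1/3)·150 = 108.

108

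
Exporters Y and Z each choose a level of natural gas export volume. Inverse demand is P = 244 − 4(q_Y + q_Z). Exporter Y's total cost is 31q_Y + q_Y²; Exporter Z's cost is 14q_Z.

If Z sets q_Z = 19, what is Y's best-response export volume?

13.7

Exporter Y's profit: π = q_Y(244 − 4(q_Y + q_Z)) − 31q_Y − q_Y².
∂π/∂q_Y = 213 − 10q_Y − 4q_Z = 0, so q_Y = 21.3 − 0.4q_Z.
At q_Z = 19: q_Y = 21.3 − 0.4·19 = 13.7.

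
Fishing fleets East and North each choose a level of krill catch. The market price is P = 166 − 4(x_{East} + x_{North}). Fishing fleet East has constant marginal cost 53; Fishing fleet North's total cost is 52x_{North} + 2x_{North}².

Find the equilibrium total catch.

Fishing fleet East's profit: π = x_{East}(166 − 4(x_{East} + x_{North})) − 53x_{East}.
∂π/∂x_{East} = 113 − 8x_{East} − 4x_{North} = 0, so x_{East} = 14.125 − 0.5x_{North}.
For North: ∂π/∂x_{North} = 114 − 12x_{North} − 4x_{East} = 0 ⇒ x_{North} = 9.5 − (1/3)x_{East}.
Substituting the second reaction function into the first: x_{East} = 14.125 − 0.5(9.5 − (1/3)x_{East}), which gives (5/6)x_{East} = 9.375 ⇒ x_{East} = 11.25.
Then x_{North} = 9.5 − (1/3)·11.25 = 5.75.
Total catch: 11.25 + 5.75 = 17.

17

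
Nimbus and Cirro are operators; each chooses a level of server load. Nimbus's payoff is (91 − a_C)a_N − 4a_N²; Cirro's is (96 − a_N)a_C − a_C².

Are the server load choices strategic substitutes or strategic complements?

Expanding Nimbus's payoff: 91a_N − a_Ca_N − 4a_N².
∂π/∂a_N = 91 − a_C − 8a_N = 0, so a_N = 11.375 − 0.125a_C.
The best-response slope da_N/da_C = −0.125 < 0: the reaction function is downward-sloping, so the choices are strategic substitutes.

strategic substitutes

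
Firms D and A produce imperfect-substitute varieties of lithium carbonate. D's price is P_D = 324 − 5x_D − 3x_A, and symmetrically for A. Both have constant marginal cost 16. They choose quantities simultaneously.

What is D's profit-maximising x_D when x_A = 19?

25.1

Firm D's profit: π = x_D(324 − 5x_D − 3x_A) − 16x_D.
∂π/∂x_D = 308 − 10x_D − 3x_A = 0 ⇒ x_D = 30.8 − 0.3x_A.
At x_A = 19: x_D = 30.8 − 0.3·19 = 25.1.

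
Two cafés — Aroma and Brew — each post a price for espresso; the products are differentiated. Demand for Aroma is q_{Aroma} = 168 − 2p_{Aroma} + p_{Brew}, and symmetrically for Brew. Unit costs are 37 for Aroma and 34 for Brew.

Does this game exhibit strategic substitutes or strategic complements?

Aroma's profit: π = (p_{Aroma} − 37)(168 − 2p_{Aroma} + p_{Brew}).
∂π/∂p_{Aroma} = 242 − 4p_{Aroma} + p_{Brew} = 0 ⇒ p_{Aroma} = 60.5 + 0.25p_{Brew}.
The best-response slope dp_{Aroma}/dp_{Brew} = 0.25 > 0: the reaction function is upward-sloping, so the choices are strategic complements.

strategic complements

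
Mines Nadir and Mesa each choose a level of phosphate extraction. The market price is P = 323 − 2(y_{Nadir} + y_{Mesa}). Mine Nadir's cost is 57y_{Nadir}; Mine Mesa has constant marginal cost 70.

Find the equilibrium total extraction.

Mine Nadir's profit: π = y_{Nadir}(323 − 2(y_{Nadir} + y_{Mesa})) − 57y_{Nadir}.
∂π/∂y_{Nadir} = 266 − 4y_{Nadir} − 2y_{Mesa} = 0, so y_{Nadir} = 66.5 − 0.5y_{Mesa}.
By the same steps for Mesa: y_{Mesa} = 63.25 − 0.5y_{Nadir}.
Substituting the second reaction function into the first: y_{Nadir} = 66.5 − 0.5(63.25 − 0.5y_{Nadir}), which gives 0.75y_{Nadir} = 34.875 ⇒ y_{Nadir} = 46.5.
Then y_{Mesa} = 63.25 − 0.5·46.5 = 40.
Total extraction: 46.5 + 40 = 86.5.

86.5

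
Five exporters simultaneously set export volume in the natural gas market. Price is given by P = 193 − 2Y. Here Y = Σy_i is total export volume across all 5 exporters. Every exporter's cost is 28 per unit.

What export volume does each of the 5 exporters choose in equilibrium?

A representative exporter's profit is π_i = y_i(193 − 2Y) − 28y_i, with Y = y_i + Σ_{j≠i} y_j.
First-order condition: 165 − 4y_i − 2Σ_{j≠i} y_j = 0.
Imposing symmetry (y_j = y for all j) turns Σ_{j≠i} y_j into 4y, so 165 = 12y and y = 13.75.

13.75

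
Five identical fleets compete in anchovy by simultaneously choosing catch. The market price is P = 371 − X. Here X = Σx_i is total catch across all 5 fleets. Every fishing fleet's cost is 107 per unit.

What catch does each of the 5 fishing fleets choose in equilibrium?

A representative fishing fleet's profit is π_i = x_i(371 − X) − 107x_i, with X = x_i + Σ_{j≠i} x_j.
First-order condition: 264 − 2x_i − Σ_{j≠i} x_j = 0.
Imposing symmetry (x_j = x for all j) turns Σ_{j≠i} x_j into 4x, so 264 = 6x and x = 44.

44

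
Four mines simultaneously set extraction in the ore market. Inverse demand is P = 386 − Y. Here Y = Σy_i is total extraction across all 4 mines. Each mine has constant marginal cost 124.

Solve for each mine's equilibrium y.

A representative mine's profit is π_i = y_i(386 − Y) − 124y_i, with Y = y_i + Σ_{j≠i} y_j.
First-order condition: 262 − 2y_i − Σ_{j≠i} y_j = 0.
Imposing symmetry (y_j = y for all j) turns Σ_{j≠i} y_j into 3y, so 262 = 5y and y = 52.4.

52.4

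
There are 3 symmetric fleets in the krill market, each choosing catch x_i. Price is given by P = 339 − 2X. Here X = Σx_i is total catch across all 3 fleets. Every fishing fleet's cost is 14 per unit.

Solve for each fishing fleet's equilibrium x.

40.625

A representative fishing fleet's profit is π_i = x_i(339 − 2X) − 14x_i, with X = x_i + Σ_{j≠i} x_j.
First-order condition: 325 − 4x_i − 2Σ_{j≠i} x_j = 0.
In a symmetric equilibrium every fishing fleet chooses the same x, so Σ_{j≠i} x_j = 2x. The condition becomes 325 − 8x = 0, giving x = 325/8 = 40.625.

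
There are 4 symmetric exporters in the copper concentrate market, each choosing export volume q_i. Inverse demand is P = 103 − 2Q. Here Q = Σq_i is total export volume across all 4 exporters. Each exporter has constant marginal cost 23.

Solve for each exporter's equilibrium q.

A representative exporter's profit is π_i = q_i(103 − 2Q) − 23q_i, with Q = q_i + Σ_{j≠i} q_j.
First-order condition: 80 − 4q_i − 2Σ_{j≠i} q_j = 0.
With identical exporters, set every q_j = q: then 80 − 4q − 6q = 0, i.e. q = 80/10 = 8.

8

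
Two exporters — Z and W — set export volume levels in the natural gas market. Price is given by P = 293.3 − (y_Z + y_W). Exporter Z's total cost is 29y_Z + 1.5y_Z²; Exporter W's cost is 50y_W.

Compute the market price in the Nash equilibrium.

155.8

Exporter Z's profit: π = y_Z(293.3 − (y_Z + y_W)) − 29y_Z − 1.5y_Z².
∂π/∂y_Z = 264.3 − 5y_Z − y_W = 0, so y_Z = 52.86 − 0.2y_W.
For W: ∂π/∂y_W = 243.3 − 2y_W − y_Z = 0 ⇒ y_W = 121.65 − 0.5y_Z.
Solving the two reaction functions simultaneously: (1 − (−0.2)(−0.5))y_Z = 52.86 − 0.2·121.65, so 0.9y_Z = 28.53 and y_Z = 31.7.
Then y_W = 121.65 − 0.5·31.7 = 105.8.
Equilibrium price: P = 293.3 − 137.5 = 155.8.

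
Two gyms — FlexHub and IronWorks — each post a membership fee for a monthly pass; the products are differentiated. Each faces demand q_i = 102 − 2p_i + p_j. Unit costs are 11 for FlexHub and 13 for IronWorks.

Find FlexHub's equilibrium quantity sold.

61.2

FlexHub's profit: π = (p_{FlexHub} − 11)(102 − 2p_{FlexHub} + p_{IronWorks}).
∂π/∂p_{FlexHub} = 124 − 4p_{FlexHub} + p_{IronWorks} = 0 ⇒ p_{FlexHub} = 31 + 0.25p_{IronWorks}.
Similarly p_{IronWorks} = 32 + 0.25p_{FlexHub}.
Plugging p_{IronWorks} into FlexHub's best response: p_{FlexHub} = 31 + 0.25(32 + 0.25p_{FlexHub}) ⇒ 0.9375p_{FlexHub} = 39, so p_{FlexHub} = 41.6.
Then p_{IronWorks} = 32 + 0.25·41.6 = 42.4.
q_{FlexHub} = 102 − 2·41.6 + 42.4 = 61.2.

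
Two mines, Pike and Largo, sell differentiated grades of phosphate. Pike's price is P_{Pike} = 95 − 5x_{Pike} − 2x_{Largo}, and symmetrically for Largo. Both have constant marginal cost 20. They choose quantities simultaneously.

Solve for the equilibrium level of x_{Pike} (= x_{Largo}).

6.25

Mine Pike's profit: π = x_{Pike}(95 − 5x_{Pike} − 2x_{Largo}) − 20x_{Pike}.
∂π/∂x_{Pike} = 75 − 10x_{Pike} − 2x_{Largo} = 0 ⇒ x_{Pike} = 7.5 − 0.2x_{Largo}.
The game is symmetric, so in equilibrium x_{Largo} = x_{Pike}: the reaction function gives 1.2x_{Pike} = 7.5, hence x_{Pike} = 6.25.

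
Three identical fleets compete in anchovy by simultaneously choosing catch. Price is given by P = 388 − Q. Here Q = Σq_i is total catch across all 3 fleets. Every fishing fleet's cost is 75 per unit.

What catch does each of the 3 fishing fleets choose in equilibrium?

78.25

A representative fishing fleet's profit is π_i = q_i(388 − Q) − 75q_i, with Q = q_i + Σ_{j≠i} q_j.
First-order condition: 313 − 2q_i − Σ_{j≠i} q_j = 0.
Imposing symmetry (q_j = q for all j) turns Σ_{j≠i} q_j into 2q, so 313 = 4q and q = 78.25.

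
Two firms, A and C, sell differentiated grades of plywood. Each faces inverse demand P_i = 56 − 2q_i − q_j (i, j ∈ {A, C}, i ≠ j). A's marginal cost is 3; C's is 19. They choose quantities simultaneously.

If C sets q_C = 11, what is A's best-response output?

Firm A's profit: π = q_A(56 − 2q_A − q_C) − 3q_A.
∂π/∂q_A = 53 − 4q_A − q_C = 0 ⇒ q_A = 13.25 − 0.25q_C.
At q_C = 11: q_A = 13.25 − 0.25·11 = 10.5.

10.5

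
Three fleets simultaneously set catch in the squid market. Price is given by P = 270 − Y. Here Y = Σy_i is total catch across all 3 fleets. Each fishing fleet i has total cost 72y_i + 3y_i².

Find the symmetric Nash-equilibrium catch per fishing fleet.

19.8

A representative fishing fleet's profit is π_i = y_i(270 − Y) − 72y_i − 3y_i², with Y = y_i + Σ_{j≠i} y_j.
First-order condition: 198 − 8y_i − Σ_{j≠i} y_j = 0.
Imposing symmetry (y_j = y for all j) turns Σ_{j≠i} y_j into 2y, so 198 = 10y and y = 19.8.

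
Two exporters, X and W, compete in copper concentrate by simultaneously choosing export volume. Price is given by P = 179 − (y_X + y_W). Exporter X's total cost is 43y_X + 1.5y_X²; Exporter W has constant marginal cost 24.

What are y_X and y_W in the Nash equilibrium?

13, 71

Exporter X's profit: π = y_X(179 − (y_X + y_W)) − 43y_X − 1.5y_X².
∂π/∂y_X = 136 − 5y_X − y_W = 0, so y_X = 27.2 − 0.2y_W.
For W: ∂π/∂y_W = 155 − 2y_W − y_X = 0 ⇒ y_W = 77.5 − 0.5y_X.
Plugging y_W into X's best response: y_X = 27.2 − 0.2(77.5 − 0.5y_X) ⇒ 0.9y_X = 11.7, so y_X = 13.
Then y_W = 77.5 − 0.5·13 = 71.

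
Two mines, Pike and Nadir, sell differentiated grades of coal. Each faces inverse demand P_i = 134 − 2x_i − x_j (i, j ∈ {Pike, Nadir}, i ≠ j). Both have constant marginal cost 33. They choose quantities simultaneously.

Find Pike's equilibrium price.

Mine Pike's profit: π = x_{Pike}(134 − 2x_{Pike} − x_{Nadir}) − 33x_{Pike}.
∂π/∂x_{Pike} = 101 − 4x_{Pike} − x_{Nadir} = 0 ⇒ x_{Pike} = 25.25 − 0.25x_{Nadir}.
The game is symmetric, so in equilibrium x_{Nadir} = x_{Pike}: the reaction function gives 1.25x_{Pike} = 25.25, hence x_{Pike} = 20.2.
P_{Pike} = 134 − 2·20.2 − 20.2 = 73.4.

73.4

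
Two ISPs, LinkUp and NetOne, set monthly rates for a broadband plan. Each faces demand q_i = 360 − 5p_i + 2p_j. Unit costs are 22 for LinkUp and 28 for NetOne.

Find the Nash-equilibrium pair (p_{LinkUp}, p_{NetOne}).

LinkUp's profit: π = (p_{LinkUp} − 22)(360 − 5p_{LinkUp} + 2p_{NetOne}).
∂π/∂p_{LinkUp} = 470 − 10p_{LinkUp} + 2p_{NetOne} = 0 ⇒ p_{LinkUp} = 47 + 0.2p_{NetOne}.
Similarly p_{NetOne} = 50 + 0.2p_{LinkUp}.
Plugging p_{NetOne} into LinkUp's best response: p_{LinkUp} = 47 + 0.2(50 + 0.2p_{LinkUp}) ⇒ 0.96p_{LinkUp} = 57, so p_{LinkUp} = 59.375.
Then p_{NetOne} = 50 + 0.2·59.375 = 61.875.

59.375, 61.875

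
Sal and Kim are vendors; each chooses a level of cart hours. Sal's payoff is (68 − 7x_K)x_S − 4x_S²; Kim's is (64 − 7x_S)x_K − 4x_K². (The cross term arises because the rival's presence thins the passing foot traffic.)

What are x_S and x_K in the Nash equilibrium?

6.4, 2.4

Expanding Sal's payoff: 68x_S − 7x_Kx_S − 4x_S².
∂π/∂x_S = 68 − 7x_K − 8x_S = 0, so x_S = 8.5 − 0.875x_K.
Likewise for Kim: x_K = 8 − 0.875x_S.
Substituting the second reaction function into the first: x_S = 8.5 − 0.875(8 − 0.875x_S), which gives (15/64)x_S = 1.5 ⇒ x_S = 6.4.
Then x_K = 8 − 0.875·6.4 = 2.4.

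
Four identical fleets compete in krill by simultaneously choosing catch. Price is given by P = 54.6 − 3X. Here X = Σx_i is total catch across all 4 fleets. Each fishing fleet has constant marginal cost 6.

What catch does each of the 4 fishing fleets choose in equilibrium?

3.24

A representative fishing fleet's profit is π_i = x_i(54.6 − 3X) − 6x_i, with X = x_i + Σ_{j≠i} x_j.
First-order condition: 48.6 − 6x_i − 3Σ_{j≠i} x_j = 0.
In a symmetric equilibrium every fishing fleet chooses the same x, so Σ_{j≠i} x_j = 3x. The condition becomes 48.6 − 15x = 0, giving x = 48.6/15 = 3.24.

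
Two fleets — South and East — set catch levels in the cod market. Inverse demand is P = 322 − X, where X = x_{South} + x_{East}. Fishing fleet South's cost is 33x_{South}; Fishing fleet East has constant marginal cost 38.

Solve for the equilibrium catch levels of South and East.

98, 93

Fishing fleet South's profit: π = x_{South}(322 − (x_{South} + x_{East})) − 33x_{South}.
∂π/∂x_{South} = 289 − 2x_{South} − x_{East} = 0, so x_{South} = 144.5 − 0.5x_{East}.
By the same steps for East: x_{East} = 142 − 0.5x_{South}.
Solving the two reaction functions simultaneously: (1 − (−0.5)(−0.5))x_{South} = 144.5 − 0.5·142, so 0.75x_{South} = 73.5 and x_{South} = 98.
Then x_{East} = 142 − 0.5·98 = 93.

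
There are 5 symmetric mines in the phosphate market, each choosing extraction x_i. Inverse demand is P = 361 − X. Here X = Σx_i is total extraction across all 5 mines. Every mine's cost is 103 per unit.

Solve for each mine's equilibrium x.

A representative mine's profit is π_i = x_i(361 − X) − 103x_i, with X = x_i + Σ_{j≠i} x_j.
First-order condition: 258 − 2x_i − Σ_{j≠i} x_j = 0.
Imposing symmetry (x_j = x for all j) turns Σ_{j≠i} x_j into 4x, so 258 = 6x and x = 43.

43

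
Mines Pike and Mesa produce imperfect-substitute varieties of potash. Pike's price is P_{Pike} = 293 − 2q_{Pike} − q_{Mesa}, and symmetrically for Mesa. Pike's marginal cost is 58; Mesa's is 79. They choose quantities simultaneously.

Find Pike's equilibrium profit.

4685.12

Mine Pike's profit: π = q_{Pike}(293 − 2q_{Pike} − q_{Mesa}) − 58q_{Pike}.
∂π/∂q_{Pike} = 235 − 4q_{Pike} − q_{Mesa} = 0 ⇒ q_{Pike} = 58.75 − 0.25q_{Mesa}.
Similarly q_{Mesa} = 53.5 − 0.25q_{Pike}.
Plugging q_{Mesa} into Pike's best response: q_{Pike} = 58.75 − 0.25(53.5 − 0.25q_{Pike}) ⇒ 0.9375q_{Pike} = 45.375, so q_{Pike} = 48.4.
Then q_{Mesa} = 53.5 − 0.25·48.4 = 41.4.
P_{Pike} = 293 − 2·48.4 − 41.4 = 154.8.
Profit = (154.8 − 58)·48.4 = 4685.12.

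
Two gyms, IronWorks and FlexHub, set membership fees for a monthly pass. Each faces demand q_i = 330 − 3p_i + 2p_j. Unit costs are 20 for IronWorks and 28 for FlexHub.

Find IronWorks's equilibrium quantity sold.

IronWorks's profit: π = (p_{IronWorks} − 20)(330 − 3p_{IronWorks} + 2p_{FlexHub}).
∂π/∂p_{IronWorks} = 390 − 6p_{IronWorks} + 2p_{FlexHub} = 0 ⇒ p_{IronWorks} = 65 + (1/3)p_{FlexHub}.
Similarly p_{FlexHub} = 69 + (1/3)p_{IronWorks}.
Plugging p_{FlexHub} into IronWorks's best response: p_{IronWorks} = 65 + (1/3)(69 + (1/3)p_{IronWorks}) ⇒ (8/9)p_{IronWorks} = 88, so p_{IronWorks} = 99.
Then p_{FlexHub} = 69 + (1/3)·99 = 102.
q_{IronWorks} = 330 − 3·99 + 2·102 = 237.

237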